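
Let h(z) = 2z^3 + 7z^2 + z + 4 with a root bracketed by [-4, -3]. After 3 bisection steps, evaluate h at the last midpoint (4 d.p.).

-2.9102

h(-3.5) = 0.5 > 0, so the root lies in [-4, -3.5]
h(-3.75) = -6.78125 < 0, so the root lies in [-3.75, -3.5]
h(-3.625) = -2.910156 < 0, so the root lies in [-3.625, -3.5]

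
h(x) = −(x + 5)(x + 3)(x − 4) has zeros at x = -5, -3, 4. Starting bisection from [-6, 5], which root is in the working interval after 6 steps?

h(-0.5) = 50.625 > 0, so the root lies in [-0.5, 5]
h(2.25) = 66.609375 > 0, so the root lies in [2.25, 5]
h(3.625) = 21.427734 > 0, so the root lies in [3.625, 5]
h(4.3125) = -21.2805 < 0, so the root lies in [3.625, 4.3125]
h(3.96875) = 1.9532 > 0, so the root lies in [3.96875, 4.3125]
h(4.140625) = -9.1786 < 0, so the root lies in [3.96875, 4.140625]

4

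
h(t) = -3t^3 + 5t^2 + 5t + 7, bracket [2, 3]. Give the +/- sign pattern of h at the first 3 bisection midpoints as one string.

m = 2.5, h(m) = 3.875 (+); new bracket [2.5, 3]
m = 2.75, h(m) = -3.828125 (−); new bracket [2.5, 2.75]
m = 2.625, h(m) = 0.314453 (+); new bracket [2.625, 2.75]

+-+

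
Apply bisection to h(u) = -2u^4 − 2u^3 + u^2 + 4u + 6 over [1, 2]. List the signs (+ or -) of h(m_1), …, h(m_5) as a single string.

midpoint 1.5: h = -2.625 < 0 → [1, 1.5]
midpoint 1.25: h = 3.773438 > 0 → [1.25, 1.5]
midpoint 1.375: h = 1.04248 > 0 → [1.375, 1.5]
midpoint 1.4375: h = -0.6646 < 0 → [1.375, 1.4375]
midpoint 1.40625: h = 0.2194 > 0 → [1.40625, 1.4375]

-++-+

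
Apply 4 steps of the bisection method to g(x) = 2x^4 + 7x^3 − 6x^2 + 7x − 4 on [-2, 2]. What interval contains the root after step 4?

midpoint 0: g = -4 < 0 → [0, 2]
midpoint 1: g = 6 > 0 → [0, 1]
midpoint 0.5: g = -1 < 0 → [0.5, 1]
midpoint 0.75: g = 1.4609 > 0 → [0.5, 0.75]

[0.5, 0.75]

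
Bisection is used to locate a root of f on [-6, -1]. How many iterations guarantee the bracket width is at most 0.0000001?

26

Width after n steps is 5/2^n. Need 2^n ≥ 5/0.0000001 = 50000000.
2^25 = 33554432 < 50000000 ≤ 2^26 = 67108864, so n = 26.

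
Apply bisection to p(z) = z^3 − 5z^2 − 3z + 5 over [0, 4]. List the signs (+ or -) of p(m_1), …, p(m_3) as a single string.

--+

m = 2, p(m) = -13 (−); new bracket [0, 2]
m = 1, p(m) = -2 (−); new bracket [0, 1]
m = 0.5, p(m) = 2.375 (+); new bracket [0.5, 1]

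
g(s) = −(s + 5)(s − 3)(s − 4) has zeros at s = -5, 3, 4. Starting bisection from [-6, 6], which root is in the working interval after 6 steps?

g(0) = -60 < 0, so the root lies in [-6, 0]
g(-3) = -84 < 0, so the root lies in [-6, -3]
g(-4.5) = -31.875 < 0, so the root lies in [-6, -4.5]
g(-5.25) = 19.0781 > 0, so the root lies in [-5.25, -4.5]
g(-4.875) = -8.7363 < 0, so the root lies in [-5.25, -4.875]
g(-5.0625) = 4.5667 > 0, so the root lies in [-5.0625, -4.875]

-5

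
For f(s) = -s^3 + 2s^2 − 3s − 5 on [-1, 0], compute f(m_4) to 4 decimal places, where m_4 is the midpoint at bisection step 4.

f(-0.5) = -2.875 < 0, so the root lies in [-1, -0.5]
f(-0.75) = -1.203125 < 0, so the root lies in [-1, -0.75]
f(-0.875) = -0.173828 < 0, so the root lies in [-1, -0.875]
f(-0.9375) = 0.3943 > 0, so the root lies in [-0.9375, -0.875]

0.3943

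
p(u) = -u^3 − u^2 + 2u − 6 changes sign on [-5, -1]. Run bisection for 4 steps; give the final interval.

[-2.75, -2.5]

m = -3, p(m) = 6 (+); new bracket [-3, -1]
m = -2, p(m) = -6 (−); new bracket [-3, -2]
m = -2.5, p(m) = -1.625 (−); new bracket [-3, -2.5]
m = -2.75, p(m) = 1.7344 (+); new bracket [-2.75, -2.5]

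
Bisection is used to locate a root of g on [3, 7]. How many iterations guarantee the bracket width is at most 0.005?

10

Width after n steps is 4/2^n. Need 2^n ≥ 4/0.005 = 800.
2^9 = 512 < 800 ≤ 2^10 = 1024, so n = 10.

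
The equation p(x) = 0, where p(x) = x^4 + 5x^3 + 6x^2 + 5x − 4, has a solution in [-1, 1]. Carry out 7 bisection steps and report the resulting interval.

midpoint 0: p = -4 < 0 → [0, 1]
midpoint 0.5: p = 0.6875 > 0 → [0, 0.5]
midpoint 0.25: p = -2.292969 < 0 → [0.25, 0.5]
midpoint 0.375: p = -0.9978 < 0 → [0.375, 0.5]
midpoint 0.4375: p = -0.2087 < 0 → [0.4375, 0.5]
midpoint 0.46875: p = 0.2254 > 0 → [0.4375, 0.46875]
midpoint 0.453125: p = 0.0049 > 0 → [0.4375, 0.453125]

[0.4375, 0.453125]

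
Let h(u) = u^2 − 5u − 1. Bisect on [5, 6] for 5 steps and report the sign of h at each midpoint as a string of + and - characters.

++--+

midpoint 5.5: h = 1.75 > 0 → [5, 5.5]
midpoint 5.25: h = 0.3125 > 0 → [5, 5.25]
midpoint 5.125: h = -0.359375 < 0 → [5.125, 5.25]
midpoint 5.1875: h = -0.0273 < 0 → [5.1875, 5.25]
midpoint 5.21875: h = 0.1416 > 0 → [5.1875, 5.21875]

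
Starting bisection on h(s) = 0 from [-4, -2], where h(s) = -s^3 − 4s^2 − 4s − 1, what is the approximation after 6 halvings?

m = -3, h(m) = 2 (+); new bracket [-3, -2]
m = -2.5, h(m) = -0.375 (−); new bracket [-3, -2.5]
m = -2.75, h(m) = 0.546875 (+); new bracket [-2.75, -2.5]
m = -2.625, h(m) = 0.0254 (+); new bracket [-2.625, -2.5]
m = -2.5625, h(m) = -0.1892 (−); new bracket [-2.625, -2.5625]
m = -2.59375, h(m) = -0.0856 (−); new bracket [-2.625, -2.59375]

-2.59375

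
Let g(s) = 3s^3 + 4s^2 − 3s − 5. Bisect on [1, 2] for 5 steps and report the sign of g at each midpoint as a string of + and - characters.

+++-+

s = 1.5 gives g = 9.625, positive; keep [1, 1.5]
s = 1.25 gives g = 3.359375, positive; keep [1, 1.25]
s = 1.125 gives g = 0.958984, positive; keep [1, 1.125]
s = 1.0625 gives g = -0.0735, negative; keep [1.0625, 1.125]
s = 1.09375 gives g = 0.4292, positive; keep [1.0625, 1.09375]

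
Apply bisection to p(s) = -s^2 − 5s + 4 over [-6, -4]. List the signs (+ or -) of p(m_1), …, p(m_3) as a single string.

p(-5) = 4 > 0, so the root lies in [-6, -5]
p(-5.5) = 1.25 > 0, so the root lies in [-6, -5.5]
p(-5.75) = -0.3125 < 0, so the root lies in [-5.75, -5.5]

++-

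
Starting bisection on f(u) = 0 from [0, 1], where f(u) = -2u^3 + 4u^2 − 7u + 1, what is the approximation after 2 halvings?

u = 0.5 gives f = -1.75, negative; keep [0, 0.5]
u = 0.25 gives f = -0.53125, negative; keep [0, 0.25]

0.25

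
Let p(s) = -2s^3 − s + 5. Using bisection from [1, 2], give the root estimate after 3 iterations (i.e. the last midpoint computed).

1.125

p(1.5) = -3.25 < 0, so the root lies in [1, 1.5]
p(1.25) = -0.15625 < 0, so the root lies in [1, 1.25]
p(1.125) = 1.027344 > 0, so the root lies in [1.125, 1.25]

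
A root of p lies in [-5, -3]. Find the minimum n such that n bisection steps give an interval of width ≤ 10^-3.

11

Width after n steps is 2/2^n. Need 2^n ≥ 2/10^-3 = 2000.
2^10 = 1024 < 2000 ≤ 2^11 = 2048, so n = 11.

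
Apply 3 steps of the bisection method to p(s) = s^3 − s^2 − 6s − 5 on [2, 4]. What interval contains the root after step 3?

[3.25, 3.5]

s = 3 gives p = -5, negative; keep [3, 4]
s = 3.5 gives p = 4.625, positive; keep [3, 3.5]
s = 3.25 gives p = -0.734375, negative; keep [3.25, 3.5]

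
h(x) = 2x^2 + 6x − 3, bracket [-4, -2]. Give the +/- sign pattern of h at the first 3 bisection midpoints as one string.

m = -3, h(m) = -3 (−); new bracket [-4, -3]
m = -3.5, h(m) = 0.5 (+); new bracket [-3.5, -3]
m = -3.25, h(m) = -1.375 (−); new bracket [-3.5, -3.25]

-+-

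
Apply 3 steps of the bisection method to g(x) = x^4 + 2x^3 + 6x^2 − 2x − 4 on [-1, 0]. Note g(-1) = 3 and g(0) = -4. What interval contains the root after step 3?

m = -0.5, g(m) = -1.6875 (−); new bracket [-1, -0.5]
m = -0.75, g(m) = 0.347656 (+); new bracket [-0.75, -0.5]
m = -0.625, g(m) = -0.741943 (−); new bracket [-0.75, -0.625]

[-0.75, -0.625]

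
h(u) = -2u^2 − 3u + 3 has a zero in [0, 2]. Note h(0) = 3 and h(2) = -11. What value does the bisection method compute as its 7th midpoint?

0.671875

h(1) = -2 < 0, so the root lies in [0, 1]
h(0.5) = 1 > 0, so the root lies in [0.5, 1]
h(0.75) = -0.375 < 0, so the root lies in [0.5, 0.75]
h(0.625) = 0.3438 > 0, so the root lies in [0.625, 0.75]
h(0.6875) = -0.0078 < 0, so the root lies in [0.625, 0.6875]
h(0.65625) = 0.1699 > 0, so the root lies in [0.65625, 0.6875]
h(0.671875) = 0.0815 > 0, so the root lies in [0.671875, 0.6875]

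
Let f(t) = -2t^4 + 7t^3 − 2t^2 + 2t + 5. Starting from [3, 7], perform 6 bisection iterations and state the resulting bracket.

[3.3125, 3.375]

m = 5, f(m) = -410 (−); new bracket [3, 5]
m = 4, f(m) = -83 (−); new bracket [3, 4]
m = 3.5, f(m) = -12.5 (−); new bracket [3, 3.5]
m = 3.25, f(m) = 7.5391 (+); new bracket [3.25, 3.5]
m = 3.375, f(m) = -1.4204 (−); new bracket [3.25, 3.375]
m = 3.3125, f(m) = 3.3098 (+); new bracket [3.3125, 3.375]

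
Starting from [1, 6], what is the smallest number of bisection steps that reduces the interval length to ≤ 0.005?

10

Width after n steps is 5/2^n. Need 2^n ≥ 5/0.005 = 1000.
2^9 = 512 < 1000 ≤ 2^10 = 1024, so n = 10.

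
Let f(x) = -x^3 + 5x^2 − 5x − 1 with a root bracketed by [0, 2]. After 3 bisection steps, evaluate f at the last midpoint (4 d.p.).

0.2031

x = 1 gives f = -2, negative; keep [1, 2]
x = 1.5 gives f = -0.625, negative; keep [1.5, 2]
x = 1.75 gives f = 0.203125, positive; keep [1.5, 1.75]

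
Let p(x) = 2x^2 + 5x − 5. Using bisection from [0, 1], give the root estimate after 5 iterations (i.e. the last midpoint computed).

0.78125

x = 0.5 gives p = -2, negative; keep [0.5, 1]
x = 0.75 gives p = -0.125, negative; keep [0.75, 1]
x = 0.875 gives p = 0.90625, positive; keep [0.75, 0.875]
x = 0.8125 gives p = 0.3828, positive; keep [0.75, 0.8125]
x = 0.78125 gives p = 0.127, positive; keep [0.75, 0.78125]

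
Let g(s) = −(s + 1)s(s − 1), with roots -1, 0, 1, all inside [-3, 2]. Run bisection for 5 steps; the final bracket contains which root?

midpoint -0.5: g = -0.375 < 0 → [-3, -0.5]
midpoint -1.75: g = 3.609375 > 0 → [-1.75, -0.5]
midpoint -1.125: g = 0.298828 > 0 → [-1.125, -0.5]
midpoint -0.8125: g = -0.2761 < 0 → [-1.125, -0.8125]
midpoint -0.96875: g = -0.0596 < 0 → [-1.125, -0.96875]

-1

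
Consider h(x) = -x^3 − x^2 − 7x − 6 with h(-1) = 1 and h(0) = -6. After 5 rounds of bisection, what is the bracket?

[-0.875, -0.84375]

h(-0.5) = -2.625 < 0, so the root lies in [-1, -0.5]
h(-0.75) = -0.890625 < 0, so the root lies in [-1, -0.75]
h(-0.875) = 0.029297 > 0, so the root lies in [-0.875, -0.75]
h(-0.8125) = -0.4363 < 0, so the root lies in [-0.875, -0.8125]
h(-0.84375) = -0.205 < 0, so the root lies in [-0.875, -0.84375]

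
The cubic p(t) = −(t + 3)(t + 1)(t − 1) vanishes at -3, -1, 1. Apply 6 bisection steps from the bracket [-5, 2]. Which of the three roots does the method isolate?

t = -1.5 gives p = -1.875, negative; keep [-5, -1.5]
t = -3.25 gives p = 2.390625, positive; keep [-3.25, -1.5]
t = -2.375 gives p = -2.900391, negative; keep [-3.25, -2.375]
t = -2.8125 gives p = -1.2957, negative; keep [-3.25, -2.8125]
t = -3.03125 gives p = 0.2559, positive; keep [-3.03125, -2.8125]
t = -2.921875 gives p = -0.5889, negative; keep [-3.03125, -2.921875]

-3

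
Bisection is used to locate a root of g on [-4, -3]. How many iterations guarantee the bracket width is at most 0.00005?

Width after n steps is 1/2^n. Need 2^n ≥ 1/0.00005 = 20000.
2^14 = 16384 < 20000 ≤ 2^15 = 32768, so n = 15.

15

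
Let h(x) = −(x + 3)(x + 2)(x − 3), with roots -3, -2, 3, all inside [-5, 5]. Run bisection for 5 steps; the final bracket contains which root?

3

x = 0 gives h = 18, positive; keep [0, 5]
x = 2.5 gives h = 12.375, positive; keep [2.5, 5]
x = 3.75 gives h = -29.109375, negative; keep [2.5, 3.75]
x = 3.125 gives h = -3.9238, negative; keep [2.5, 3.125]
x = 2.8125 gives h = 5.2449, positive; keep [2.8125, 3.125]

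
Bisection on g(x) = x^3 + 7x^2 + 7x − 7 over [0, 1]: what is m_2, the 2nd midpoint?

0.75

g(0.5) = -1.625 < 0, so the root lies in [0.5, 1]
g(0.75) = 2.609375 > 0, so the root lies in [0.5, 0.75]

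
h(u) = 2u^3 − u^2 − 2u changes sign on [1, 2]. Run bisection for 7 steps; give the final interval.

m = 1.5, h(m) = 1.5 (+); new bracket [1, 1.5]
m = 1.25, h(m) = -0.15625 (−); new bracket [1.25, 1.5]
m = 1.375, h(m) = 0.558594 (+); new bracket [1.25, 1.375]
m = 1.3125, h(m) = 0.1743 (+); new bracket [1.25, 1.3125]
m = 1.28125, h(m) = 0.0025 (+); new bracket [1.25, 1.28125]
m = 1.265625, h(m) = -0.0785 (−); new bracket [1.265625, 1.28125]
m = 1.2734375, h(m) = -0.0384 (−); new bracket [1.2734375, 1.28125]

[1.2734375, 1.28125]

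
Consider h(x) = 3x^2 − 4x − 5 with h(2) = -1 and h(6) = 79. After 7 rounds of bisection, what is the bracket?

[2.09375, 2.125]

midpoint 4: h = 27 > 0 → [2, 4]
midpoint 3: h = 10 > 0 → [2, 3]
midpoint 2.5: h = 3.75 > 0 → [2, 2.5]
midpoint 2.25: h = 1.1875 > 0 → [2, 2.25]
midpoint 2.125: h = 0.0469 > 0 → [2, 2.125]
midpoint 2.0625: h = -0.4883 < 0 → [2.0625, 2.125]
midpoint 2.09375: h = -0.2236 < 0 → [2.09375, 2.125]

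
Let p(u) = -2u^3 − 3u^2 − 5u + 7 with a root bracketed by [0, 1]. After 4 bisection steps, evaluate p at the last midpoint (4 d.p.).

-0.1157

p(0.5) = 3.5 > 0, so the root lies in [0.5, 1]
p(0.75) = 0.71875 > 0, so the root lies in [0.75, 1]
p(0.875) = -1.011719 < 0, so the root lies in [0.75, 0.875]
p(0.8125) = -0.1157 < 0, so the root lies in [0.75, 0.8125]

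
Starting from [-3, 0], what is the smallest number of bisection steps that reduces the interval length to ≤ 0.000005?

Width after n steps is 3/2^n. Need 2^n ≥ 3/0.000005 = 600000.
2^19 = 524288 < 600000 ≤ 2^20 = 1048576, so n = 20.

20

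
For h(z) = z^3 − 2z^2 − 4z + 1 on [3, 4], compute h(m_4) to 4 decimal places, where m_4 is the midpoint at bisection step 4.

midpoint 3.5: h = 5.375 > 0 → [3, 3.5]
midpoint 3.25: h = 1.203125 > 0 → [3, 3.25]
midpoint 3.125: h = -0.513672 < 0 → [3.125, 3.25]
midpoint 3.1875: h = 0.3152 > 0 → [3.125, 3.1875]

0.3152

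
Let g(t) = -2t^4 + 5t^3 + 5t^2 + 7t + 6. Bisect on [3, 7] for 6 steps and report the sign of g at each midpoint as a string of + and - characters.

g(5) = -459 < 0, so the root lies in [3, 5]
g(4) = -78 < 0, so the root lies in [3, 4]
g(3.5) = 6 > 0, so the root lies in [3.5, 4]
g(3.75) = -29.2734 < 0, so the root lies in [3.5, 3.75]
g(3.625) = -10.1001 < 0, so the root lies in [3.5, 3.625]
g(3.5625) = -1.6834 < 0, so the root lies in [3.5, 3.5625]

--+---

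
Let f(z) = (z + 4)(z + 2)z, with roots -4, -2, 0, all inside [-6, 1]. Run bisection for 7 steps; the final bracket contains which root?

midpoint -2.5: f = 1.875 > 0 → [-6, -2.5]
midpoint -4.25: f = -2.390625 < 0 → [-4.25, -2.5]
midpoint -3.375: f = 2.900391 > 0 → [-4.25, -3.375]
midpoint -3.8125: f = 1.2957 > 0 → [-4.25, -3.8125]
midpoint -4.03125: f = -0.2559 < 0 → [-4.03125, -3.8125]
midpoint -3.921875: f = 0.5889 > 0 → [-4.03125, -3.921875]
midpoint -3.9765625: f = 0.1842 > 0 → [-4.03125, -3.9765625]

-4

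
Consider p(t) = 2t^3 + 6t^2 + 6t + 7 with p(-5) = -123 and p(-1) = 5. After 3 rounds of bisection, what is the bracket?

[-2.5, -2]

midpoint -3: p = -11 < 0 → [-3, -1]
midpoint -2: p = 3 > 0 → [-3, -2]
midpoint -2.5: p = -1.75 < 0 → [-2.5, -2]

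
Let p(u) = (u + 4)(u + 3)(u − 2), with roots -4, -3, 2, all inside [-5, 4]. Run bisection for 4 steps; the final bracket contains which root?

m = -0.5, p(m) = -21.875 (−); new bracket [-0.5, 4]
m = 1.75, p(m) = -6.828125 (−); new bracket [1.75, 4]
m = 2.875, p(m) = 35.341797 (+); new bracket [1.75, 2.875]
m = 2.3125, p(m) = 10.4797 (+); new bracket [1.75, 2.3125]

2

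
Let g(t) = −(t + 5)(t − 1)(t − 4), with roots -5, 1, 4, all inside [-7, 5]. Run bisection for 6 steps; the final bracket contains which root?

-5

m = -1, g(m) = -40 (−); new bracket [-7, -1]
m = -4, g(m) = -40 (−); new bracket [-7, -4]
m = -5.5, g(m) = 30.875 (+); new bracket [-5.5, -4]
m = -4.75, g(m) = -12.5781 (−); new bracket [-5.5, -4.75]
m = -5.125, g(m) = 6.9863 (+); new bracket [-5.125, -4.75]
m = -4.9375, g(m) = -3.3167 (−); new bracket [-5.125, -4.9375]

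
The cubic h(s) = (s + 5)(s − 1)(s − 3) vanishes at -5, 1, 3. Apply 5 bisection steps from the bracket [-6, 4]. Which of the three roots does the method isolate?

m = -1, h(m) = 32 (+); new bracket [-6, -1]
m = -3.5, h(m) = 43.875 (+); new bracket [-6, -3.5]
m = -4.75, h(m) = 11.140625 (+); new bracket [-6, -4.75]
m = -5.375, h(m) = -20.0215 (−); new bracket [-5.375, -4.75]
m = -5.0625, h(m) = -3.0549 (−); new bracket [-5.0625, -4.75]

-5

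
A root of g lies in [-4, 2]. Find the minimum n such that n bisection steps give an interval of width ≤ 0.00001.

20

Width after n steps is 6/2^n. Need 2^n ≥ 6/0.00001 = 600000.
2^19 = 524288 < 600000 ≤ 2^20 = 1048576, so n = 20.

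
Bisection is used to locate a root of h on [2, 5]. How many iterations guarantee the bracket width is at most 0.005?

10

Width after n steps is 3/2^n. Need 2^n ≥ 3/0.005 = 600.
2^9 = 512 < 600 ≤ 2^10 = 1024, so n = 10.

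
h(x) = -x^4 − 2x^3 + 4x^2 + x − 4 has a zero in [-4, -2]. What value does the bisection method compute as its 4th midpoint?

m = -3, h(m) = 2 (+); new bracket [-4, -3]
m = -3.5, h(m) = -22.8125 (−); new bracket [-3.5, -3]
m = -3.25, h(m) = -7.910156 (−); new bracket [-3.25, -3]
m = -3.125, h(m) = -2.3948 (−); new bracket [-3.125, -3]

-3.125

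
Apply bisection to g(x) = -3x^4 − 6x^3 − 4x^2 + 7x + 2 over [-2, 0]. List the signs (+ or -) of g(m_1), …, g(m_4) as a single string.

x = -1 gives g = -6, negative; keep [-1, 0]
x = -0.5 gives g = -1.9375, negative; keep [-0.5, 0]
x = -0.25 gives g = 0.082031, positive; keep [-0.5, -0.25]
x = -0.375 gives g = -0.9304, negative; keep [-0.375, -0.25]

--+-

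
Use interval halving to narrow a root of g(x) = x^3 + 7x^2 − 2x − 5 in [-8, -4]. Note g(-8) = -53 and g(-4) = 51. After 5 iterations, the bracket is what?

[-7.25, -7.125]

x = -6 gives g = 43, positive; keep [-8, -6]
x = -7 gives g = 9, positive; keep [-8, -7]
x = -7.5 gives g = -18.125, negative; keep [-7.5, -7]
x = -7.25 gives g = -3.6406, negative; keep [-7.25, -7]
x = -7.125 gives g = 2.9043, positive; keep [-7.25, -7.125]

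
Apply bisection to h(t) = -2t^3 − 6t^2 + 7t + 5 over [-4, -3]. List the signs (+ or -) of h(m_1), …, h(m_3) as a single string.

t = -3.5 gives h = -7.25, negative; keep [-4, -3.5]
t = -3.75 gives h = -0.15625, negative; keep [-4, -3.75]
t = -3.875 gives h = 4.152344, positive; keep [-3.875, -3.75]

--+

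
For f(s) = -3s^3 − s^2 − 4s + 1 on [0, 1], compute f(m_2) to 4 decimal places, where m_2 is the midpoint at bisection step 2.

s = 0.5 gives f = -1.625, negative; keep [0, 0.5]
s = 0.25 gives f = -0.109375, negative; keep [0, 0.25]

-0.1094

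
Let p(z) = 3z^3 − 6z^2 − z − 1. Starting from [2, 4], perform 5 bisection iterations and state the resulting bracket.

z = 3 gives p = 23, positive; keep [2, 3]
z = 2.5 gives p = 5.875, positive; keep [2, 2.5]
z = 2.25 gives p = 0.546875, positive; keep [2, 2.25]
z = 2.125 gives p = -1.4316, negative; keep [2.125, 2.25]
z = 2.1875 gives p = -0.4958, negative; keep [2.1875, 2.25]

[2.1875, 2.25]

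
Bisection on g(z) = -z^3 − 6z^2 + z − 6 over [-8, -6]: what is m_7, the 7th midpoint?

-6.296875

midpoint -7: g = 36 > 0 → [-7, -6]
midpoint -6.5: g = 8.625 > 0 → [-6.5, -6]
midpoint -6.25: g = -2.484375 < 0 → [-6.5, -6.25]
midpoint -6.375: g = 2.8652 > 0 → [-6.375, -6.25]
midpoint -6.3125: g = 0.1399 > 0 → [-6.3125, -6.25]
midpoint -6.28125: g = -1.1848 < 0 → [-6.3125, -6.28125]
midpoint -6.296875: g = -0.5256 < 0 → [-6.3125, -6.296875]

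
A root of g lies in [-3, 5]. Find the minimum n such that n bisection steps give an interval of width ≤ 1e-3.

13

Width after n steps is 8/2^n. Need 2^n ≥ 8/1e-3 = 8000.
2^12 = 4096 < 8000 ≤ 2^13 = 8192, so n = 13.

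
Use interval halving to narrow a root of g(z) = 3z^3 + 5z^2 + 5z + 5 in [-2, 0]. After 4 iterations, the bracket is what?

midpoint -1: g = 2 > 0 → [-2, -1]
midpoint -1.5: g = -1.375 < 0 → [-1.5, -1]
midpoint -1.25: g = 0.703125 > 0 → [-1.5, -1.25]
midpoint -1.375: g = -0.2207 < 0 → [-1.375, -1.25]

[-1.375, -1.25]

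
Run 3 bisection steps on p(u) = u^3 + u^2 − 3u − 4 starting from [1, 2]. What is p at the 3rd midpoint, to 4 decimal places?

0.4824

u = 1.5 gives p = -2.875, negative; keep [1.5, 2]
u = 1.75 gives p = -0.828125, negative; keep [1.75, 2]
u = 1.875 gives p = 0.482422, positive; keep [1.75, 1.875]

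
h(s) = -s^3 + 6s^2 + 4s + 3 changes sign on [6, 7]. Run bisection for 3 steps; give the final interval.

m = 6.5, h(m) = 7.875 (+); new bracket [6.5, 7]
m = 6.75, h(m) = -4.171875 (−); new bracket [6.5, 6.75]
m = 6.625, h(m) = 2.068359 (+); new bracket [6.625, 6.75]

[6.625, 6.75]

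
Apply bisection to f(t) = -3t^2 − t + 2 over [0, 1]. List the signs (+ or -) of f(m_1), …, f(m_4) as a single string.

+-+-

midpoint 0.5: f = 0.75 > 0 → [0.5, 1]
midpoint 0.75: f = -0.4375 < 0 → [0.5, 0.75]
midpoint 0.625: f = 0.203125 > 0 → [0.625, 0.75]
midpoint 0.6875: f = -0.1055 < 0 → [0.625, 0.6875]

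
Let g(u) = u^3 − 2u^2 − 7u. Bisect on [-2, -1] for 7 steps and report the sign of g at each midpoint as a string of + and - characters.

++-+-+-

midpoint -1.5: g = 2.625 > 0 → [-2, -1.5]
midpoint -1.75: g = 0.765625 > 0 → [-2, -1.75]
midpoint -1.875: g = -0.498047 < 0 → [-1.875, -1.75]
midpoint -1.8125: g = 0.1628 > 0 → [-1.875, -1.8125]
midpoint -1.84375: g = -0.1602 < 0 → [-1.84375, -1.8125]
midpoint -1.828125: g = 0.0031 > 0 → [-1.84375, -1.828125]
midpoint -1.8359375: g = -0.0781 < 0 → [-1.8359375, -1.828125]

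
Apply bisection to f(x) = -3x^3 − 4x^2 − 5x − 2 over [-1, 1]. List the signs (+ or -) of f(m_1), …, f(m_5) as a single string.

f(0) = -2 < 0, so the root lies in [-1, 0]
f(-0.5) = -0.125 < 0, so the root lies in [-1, -0.5]
f(-0.75) = 0.765625 > 0, so the root lies in [-0.75, -0.5]
f(-0.625) = 0.2949 > 0, so the root lies in [-0.625, -0.5]
f(-0.5625) = 0.0808 > 0, so the root lies in [-0.5625, -0.5]

--+++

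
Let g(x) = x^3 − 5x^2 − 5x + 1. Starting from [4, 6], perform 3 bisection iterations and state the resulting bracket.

m = 5, g(m) = -24 (−); new bracket [5, 6]
m = 5.5, g(m) = -11.375 (−); new bracket [5.5, 6]
m = 5.75, g(m) = -2.953125 (−); new bracket [5.75, 6]

[5.75, 6]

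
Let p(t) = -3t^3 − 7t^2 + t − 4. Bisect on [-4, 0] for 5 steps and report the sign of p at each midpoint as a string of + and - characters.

m = -2, p(m) = -10 (−); new bracket [-4, -2]
m = -3, p(m) = 11 (+); new bracket [-3, -2]
m = -2.5, p(m) = -3.375 (−); new bracket [-3, -2.5]
m = -2.75, p(m) = 2.7031 (+); new bracket [-2.75, -2.5]
m = -2.625, p(m) = -0.5957 (−); new bracket [-2.75, -2.625]

-+-+-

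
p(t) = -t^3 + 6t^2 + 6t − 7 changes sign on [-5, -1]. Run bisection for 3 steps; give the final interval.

[-1.5, -1]

p(-3) = 56 > 0, so the root lies in [-3, -1]
p(-2) = 13 > 0, so the root lies in [-2, -1]
p(-1.5) = 0.875 > 0, so the root lies in [-1.5, -1]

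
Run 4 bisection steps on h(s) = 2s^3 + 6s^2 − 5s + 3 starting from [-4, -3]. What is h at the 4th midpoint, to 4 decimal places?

h(-3.5) = 8.25 > 0, so the root lies in [-4, -3.5]
h(-3.75) = 0.65625 > 0, so the root lies in [-4, -3.75]
h(-3.875) = -3.902344 < 0, so the root lies in [-3.875, -3.75]
h(-3.8125) = -1.5571 < 0, so the root lies in [-3.8125, -3.75]

-1.5571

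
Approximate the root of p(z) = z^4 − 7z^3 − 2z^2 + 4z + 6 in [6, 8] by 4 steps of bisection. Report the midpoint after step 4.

7.125

z = 7 gives p = -64, negative; keep [7, 8]
z = 7.5 gives p = 134.4375, positive; keep [7, 7.5]
z = 7.25 gives p = 25.144531, positive; keep [7, 7.25]
z = 7.125 gives p = -21.8181, negative; keep [7.125, 7.25]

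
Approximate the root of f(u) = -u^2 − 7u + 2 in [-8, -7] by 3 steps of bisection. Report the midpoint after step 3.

-7.375

midpoint -7.5: f = -1.75 < 0 → [-7.5, -7]
midpoint -7.25: f = 0.1875 > 0 → [-7.5, -7.25]
midpoint -7.375: f = -0.765625 < 0 → [-7.375, -7.25]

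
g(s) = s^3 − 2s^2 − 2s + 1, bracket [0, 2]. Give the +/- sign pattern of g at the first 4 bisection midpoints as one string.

--++

midpoint 1: g = -2 < 0 → [0, 1]
midpoint 0.5: g = -0.375 < 0 → [0, 0.5]
midpoint 0.25: g = 0.390625 > 0 → [0.25, 0.5]
midpoint 0.375: g = 0.0215 > 0 → [0.375, 0.5]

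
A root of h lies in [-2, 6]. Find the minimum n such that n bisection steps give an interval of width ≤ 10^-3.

13

Width after n steps is 8/2^n. Need 2^n ≥ 8/10^-3 = 8000.
2^12 = 4096 < 8000 ≤ 2^13 = 8192, so n = 13.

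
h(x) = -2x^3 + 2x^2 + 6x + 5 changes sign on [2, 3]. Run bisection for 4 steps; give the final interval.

[2.5, 2.5625]

m = 2.5, h(m) = 1.25 (+); new bracket [2.5, 3]
m = 2.75, h(m) = -4.96875 (−); new bracket [2.5, 2.75]
m = 2.625, h(m) = -1.644531 (−); new bracket [2.5, 2.625]
m = 2.5625, h(m) = -0.145 (−); new bracket [2.5, 2.5625]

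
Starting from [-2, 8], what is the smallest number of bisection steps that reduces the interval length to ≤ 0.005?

11

Width after n steps is 10/2^n. Need 2^n ≥ 10/0.005 = 2000.
2^10 = 1024 < 2000 ≤ 2^11 = 2048, so n = 11.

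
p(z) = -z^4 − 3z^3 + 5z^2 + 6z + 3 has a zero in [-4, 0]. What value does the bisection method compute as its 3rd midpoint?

-3.5

p(-2) = 19 > 0, so the root lies in [-4, -2]
p(-3) = 30 > 0, so the root lies in [-4, -3]
p(-3.5) = 21.8125 > 0, so the root lies in [-4, -3.5]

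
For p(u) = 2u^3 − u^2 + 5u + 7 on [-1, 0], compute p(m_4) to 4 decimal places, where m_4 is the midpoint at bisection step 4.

-0.2144

midpoint -0.5: p = 4 > 0 → [-1, -0.5]
midpoint -0.75: p = 1.84375 > 0 → [-1, -0.75]
midpoint -0.875: p = 0.519531 > 0 → [-1, -0.875]
midpoint -0.9375: p = -0.2144 < 0 → [-0.9375, -0.875]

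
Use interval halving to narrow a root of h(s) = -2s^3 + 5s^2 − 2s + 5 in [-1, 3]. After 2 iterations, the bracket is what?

s = 1 gives h = 6, positive; keep [1, 3]
s = 2 gives h = 5, positive; keep [2, 3]

[2, 3]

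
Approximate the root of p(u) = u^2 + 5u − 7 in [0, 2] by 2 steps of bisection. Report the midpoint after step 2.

1.5

midpoint 1: p = -1 < 0 → [1, 2]
midpoint 1.5: p = 2.75 > 0 → [1, 1.5]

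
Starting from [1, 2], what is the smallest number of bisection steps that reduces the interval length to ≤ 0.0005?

Width after n steps is 1/2^n. Need 2^n ≥ 1/0.0005 = 2000.
2^10 = 1024 < 2000 ≤ 2^11 = 2048, so n = 11.

11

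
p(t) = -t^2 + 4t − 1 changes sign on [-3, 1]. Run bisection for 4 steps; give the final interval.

m = -1, p(m) = -6 (−); new bracket [-1, 1]
m = 0, p(m) = -1 (−); new bracket [0, 1]
m = 0.5, p(m) = 0.75 (+); new bracket [0, 0.5]
m = 0.25, p(m) = -0.0625 (−); new bracket [0.25, 0.5]

[0.25, 0.5]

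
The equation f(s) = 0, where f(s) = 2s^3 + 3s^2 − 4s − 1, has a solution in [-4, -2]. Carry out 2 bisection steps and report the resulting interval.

midpoint -3: f = -16 < 0 → [-3, -2]
midpoint -2.5: f = -3.5 < 0 → [-2.5, -2]

[-2.5, -2]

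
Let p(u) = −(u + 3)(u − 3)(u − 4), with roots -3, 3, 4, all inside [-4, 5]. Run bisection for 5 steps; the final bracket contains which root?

-3

midpoint 0.5: p = -30.625 < 0 → [-4, 0.5]
midpoint -1.75: p = -34.140625 < 0 → [-4, -1.75]
midpoint -2.875: p = -5.048828 < 0 → [-4, -2.875]
midpoint -3.4375: p = 20.947 > 0 → [-3.4375, -2.875]
midpoint -3.15625: p = 6.8837 > 0 → [-3.15625, -2.875]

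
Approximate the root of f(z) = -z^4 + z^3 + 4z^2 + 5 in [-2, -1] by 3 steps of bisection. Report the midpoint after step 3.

m = -1.5, f(m) = 5.5625 (+); new bracket [-2, -1.5]
m = -1.75, f(m) = 2.511719 (+); new bracket [-2, -1.75]
m = -1.875, f(m) = 0.111084 (+); new bracket [-2, -1.875]

-1.875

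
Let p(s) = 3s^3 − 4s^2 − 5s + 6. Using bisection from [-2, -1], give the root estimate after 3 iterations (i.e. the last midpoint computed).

midpoint -1.5: p = -5.625 < 0 → [-1.5, -1]
midpoint -1.25: p = 0.140625 > 0 → [-1.5, -1.25]
midpoint -1.375: p = -2.486328 < 0 → [-1.375, -1.25]

-1.375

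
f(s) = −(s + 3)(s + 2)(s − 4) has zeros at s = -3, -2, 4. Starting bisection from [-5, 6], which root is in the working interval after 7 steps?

4

f(0.5) = 30.625 > 0, so the root lies in [0.5, 6]
f(3.25) = 24.609375 > 0, so the root lies in [3.25, 6]
f(4.625) = -31.572266 < 0, so the root lies in [3.25, 4.625]
f(3.9375) = 2.5745 > 0, so the root lies in [3.9375, 4.625]
f(4.28125) = -12.8631 < 0, so the root lies in [3.9375, 4.28125]
f(4.109375) = -4.7506 < 0, so the root lies in [3.9375, 4.109375]
f(4.0234375) = -0.9915 < 0, so the root lies in [3.9375, 4.0234375]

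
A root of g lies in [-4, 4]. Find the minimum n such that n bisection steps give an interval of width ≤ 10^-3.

Width after n steps is 8/2^n. Need 2^n ≥ 8/10^-3 = 8000.
2^12 = 4096 < 8000 ≤ 2^13 = 8192, so n = 13.

13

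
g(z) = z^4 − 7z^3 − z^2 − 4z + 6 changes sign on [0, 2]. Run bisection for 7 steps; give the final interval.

z = 1 gives g = -5, negative; keep [0, 1]
z = 0.5 gives g = 2.9375, positive; keep [0.5, 1]
z = 0.75 gives g = -0.199219, negative; keep [0.5, 0.75]
z = 0.625 gives g = 1.553, positive; keep [0.625, 0.75]
z = 0.6875 gives g = 0.7261, positive; keep [0.6875, 0.75]
z = 0.71875 gives g = 0.2761, positive; keep [0.71875, 0.75]
z = 0.734375 gives g = 0.0417, positive; keep [0.734375, 0.75]

[0.734375, 0.75]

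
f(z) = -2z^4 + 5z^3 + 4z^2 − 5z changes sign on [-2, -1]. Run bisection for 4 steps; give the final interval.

[-1.1875, -1.125]

midpoint -1.5: f = -10.5 < 0 → [-1.5, -1]
midpoint -1.25: f = -2.148438 < 0 → [-1.25, -1]
midpoint -1.125: f = 0.364746 > 0 → [-1.25, -1.125]
midpoint -1.1875: f = -0.7718 < 0 → [-1.1875, -1.125]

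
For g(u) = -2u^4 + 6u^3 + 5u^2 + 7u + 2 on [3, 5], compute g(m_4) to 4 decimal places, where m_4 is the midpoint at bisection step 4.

2.3784

g(4) = -18 < 0, so the root lies in [3, 4]
g(3.5) = 44.875 > 0, so the root lies in [3.5, 4]
g(3.75) = 19.460938 > 0, so the root lies in [3.75, 4]
g(3.875) = 2.3784 > 0, so the root lies in [3.875, 4]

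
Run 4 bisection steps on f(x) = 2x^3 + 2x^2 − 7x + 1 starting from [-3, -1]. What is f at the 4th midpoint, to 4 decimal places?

2.1133

x = -2 gives f = 7, positive; keep [-3, -2]
x = -2.5 gives f = -0.25, negative; keep [-2.5, -2]
x = -2.25 gives f = 4.09375, positive; keep [-2.5, -2.25]
x = -2.375 gives f = 2.1133, positive; keep [-2.5, -2.375]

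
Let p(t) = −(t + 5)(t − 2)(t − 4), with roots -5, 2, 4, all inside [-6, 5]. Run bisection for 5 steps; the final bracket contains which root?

m = -0.5, p(m) = -50.625 (−); new bracket [-6, -0.5]
m = -3.25, p(m) = -66.609375 (−); new bracket [-6, -3.25]
m = -4.625, p(m) = -21.427734 (−); new bracket [-6, -4.625]
m = -5.3125, p(m) = 21.2805 (+); new bracket [-5.3125, -4.625]
m = -4.96875, p(m) = -1.9532 (−); new bracket [-5.3125, -4.96875]

-5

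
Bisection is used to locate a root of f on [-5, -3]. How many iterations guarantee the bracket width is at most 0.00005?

16

Width after n steps is 2/2^n. Need 2^n ≥ 2/0.00005 = 40000.
2^15 = 32768 < 40000 ≤ 2^16 = 65536, so n = 16.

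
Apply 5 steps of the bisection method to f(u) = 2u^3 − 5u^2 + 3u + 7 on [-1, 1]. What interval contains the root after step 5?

[-0.875, -0.8125]

midpoint 0: f = 7 > 0 → [-1, 0]
midpoint -0.5: f = 4 > 0 → [-1, -0.5]
midpoint -0.75: f = 1.09375 > 0 → [-1, -0.75]
midpoint -0.875: f = -0.793 < 0 → [-0.875, -0.75]
midpoint -0.8125: f = 0.189 > 0 → [-0.875, -0.8125]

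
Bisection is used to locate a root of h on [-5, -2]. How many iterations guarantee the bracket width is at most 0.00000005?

Width after n steps is 3/2^n. Need 2^n ≥ 3/0.00000005 = 60000000.
2^25 = 33554432 < 60000000 ≤ 2^26 = 67108864, so n = 26.

26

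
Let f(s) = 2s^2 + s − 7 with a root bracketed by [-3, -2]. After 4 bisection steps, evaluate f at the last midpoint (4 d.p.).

0.3828

m = -2.5, f(m) = 3 (+); new bracket [-2.5, -2]
m = -2.25, f(m) = 0.875 (+); new bracket [-2.25, -2]
m = -2.125, f(m) = -0.09375 (−); new bracket [-2.25, -2.125]
m = -2.1875, f(m) = 0.3828 (+); new bracket [-2.1875, -2.125]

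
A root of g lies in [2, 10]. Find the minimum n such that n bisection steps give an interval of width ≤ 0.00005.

18

Width after n steps is 8/2^n. Need 2^n ≥ 8/0.00005 = 160000.
2^17 = 131072 < 160000 ≤ 2^18 = 262144, so n = 18.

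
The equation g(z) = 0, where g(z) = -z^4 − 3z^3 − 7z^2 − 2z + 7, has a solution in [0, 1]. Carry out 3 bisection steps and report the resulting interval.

[0.625, 0.75]

m = 0.5, g(m) = 3.8125 (+); new bracket [0.5, 1]
m = 0.75, g(m) = -0.019531 (−); new bracket [0.5, 0.75]
m = 0.625, g(m) = 2.130615 (+); new bracket [0.625, 0.75]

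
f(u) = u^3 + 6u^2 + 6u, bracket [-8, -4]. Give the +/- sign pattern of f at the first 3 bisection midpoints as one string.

u = -6 gives f = -36, negative; keep [-6, -4]
u = -5 gives f = -5, negative; keep [-5, -4]
u = -4.5 gives f = 3.375, positive; keep [-5, -4.5]

--+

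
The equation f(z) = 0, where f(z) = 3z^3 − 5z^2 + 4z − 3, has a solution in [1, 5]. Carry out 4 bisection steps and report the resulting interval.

[1, 1.25]

m = 3, f(m) = 45 (+); new bracket [1, 3]
m = 2, f(m) = 9 (+); new bracket [1, 2]
m = 1.5, f(m) = 1.875 (+); new bracket [1, 1.5]
m = 1.25, f(m) = 0.0469 (+); new bracket [1, 1.25]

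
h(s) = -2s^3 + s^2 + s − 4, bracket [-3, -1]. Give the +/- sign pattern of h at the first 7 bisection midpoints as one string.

+++---+

midpoint -2: h = 14 > 0 → [-2, -1]
midpoint -1.5: h = 3.5 > 0 → [-1.5, -1]
midpoint -1.25: h = 0.21875 > 0 → [-1.25, -1]
midpoint -1.125: h = -1.0117 < 0 → [-1.25, -1.125]
midpoint -1.1875: h = -0.4282 < 0 → [-1.25, -1.1875]
midpoint -1.21875: h = -0.1129 < 0 → [-1.25, -1.21875]
midpoint -1.234375: h = 0.0509 > 0 → [-1.234375, -1.21875]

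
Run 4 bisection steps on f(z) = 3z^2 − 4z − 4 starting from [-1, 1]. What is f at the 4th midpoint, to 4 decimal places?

-0.3281

f(0) = -4 < 0, so the root lies in [-1, 0]
f(-0.5) = -1.25 < 0, so the root lies in [-1, -0.5]
f(-0.75) = 0.6875 > 0, so the root lies in [-0.75, -0.5]
f(-0.625) = -0.3281 < 0, so the root lies in [-0.75, -0.625]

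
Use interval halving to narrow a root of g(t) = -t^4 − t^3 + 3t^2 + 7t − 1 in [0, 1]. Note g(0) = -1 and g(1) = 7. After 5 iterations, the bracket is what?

g(0.5) = 3.0625 > 0, so the root lies in [0, 0.5]
g(0.25) = 0.917969 > 0, so the root lies in [0, 0.25]
g(0.125) = -0.080322 < 0, so the root lies in [0.125, 0.25]
g(0.1875) = 0.4101 > 0, so the root lies in [0.125, 0.1875]
g(0.15625) = 0.1626 > 0, so the root lies in [0.125, 0.15625]

[0.125, 0.15625]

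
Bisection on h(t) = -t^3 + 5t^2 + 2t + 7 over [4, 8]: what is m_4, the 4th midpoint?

midpoint 6: h = -17 < 0 → [4, 6]
midpoint 5: h = 17 > 0 → [5, 6]
midpoint 5.5: h = 2.875 > 0 → [5.5, 6]
midpoint 5.75: h = -6.2969 < 0 → [5.5, 5.75]

5.75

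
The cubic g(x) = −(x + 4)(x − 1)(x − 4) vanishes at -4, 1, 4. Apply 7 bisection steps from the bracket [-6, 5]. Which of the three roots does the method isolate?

-4

g(-0.5) = -23.625 < 0, so the root lies in [-6, -0.5]
g(-3.25) = -23.109375 < 0, so the root lies in [-6, -3.25]
g(-4.625) = 30.322266 > 0, so the root lies in [-4.625, -3.25]
g(-3.9375) = -2.4495 < 0, so the root lies in [-4.625, -3.9375]
g(-4.28125) = 12.3006 > 0, so the root lies in [-4.28125, -3.9375]
g(-4.109375) = 4.5318 > 0, so the root lies in [-4.109375, -3.9375]
g(-4.0234375) = 0.9447 > 0, so the root lies in [-4.0234375, -3.9375]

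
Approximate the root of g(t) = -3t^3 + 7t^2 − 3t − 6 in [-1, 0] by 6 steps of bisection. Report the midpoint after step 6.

t = -0.5 gives g = -2.375, negative; keep [-1, -0.5]
t = -0.75 gives g = 1.453125, positive; keep [-0.75, -0.5]
t = -0.625 gives g = -0.658203, negative; keep [-0.75, -0.625]
t = -0.6875 gives g = 0.3459, positive; keep [-0.6875, -0.625]
t = -0.65625 gives g = -0.1687, negative; keep [-0.6875, -0.65625]
t = -0.671875 gives g = 0.0854, positive; keep [-0.671875, -0.65625]

-0.671875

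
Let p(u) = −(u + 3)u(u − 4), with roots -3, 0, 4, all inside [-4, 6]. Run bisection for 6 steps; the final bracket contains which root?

u = 1 gives p = 12, positive; keep [1, 6]
u = 3.5 gives p = 11.375, positive; keep [3.5, 6]
u = 4.75 gives p = -27.609375, negative; keep [3.5, 4.75]
u = 4.125 gives p = -3.6738, negative; keep [3.5, 4.125]
u = 3.8125 gives p = 4.8699, positive; keep [3.8125, 4.125]
u = 3.96875 gives p = 0.8643, positive; keep [3.96875, 4.125]

4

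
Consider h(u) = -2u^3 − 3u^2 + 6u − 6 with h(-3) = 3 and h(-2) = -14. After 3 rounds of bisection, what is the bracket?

u = -2.5 gives h = -8.5, negative; keep [-3, -2.5]
u = -2.75 gives h = -3.59375, negative; keep [-3, -2.75]
u = -2.875 gives h = -0.519531, negative; keep [-3, -2.875]

[-3, -2.875]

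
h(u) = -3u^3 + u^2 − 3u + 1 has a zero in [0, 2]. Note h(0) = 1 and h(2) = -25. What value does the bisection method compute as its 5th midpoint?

0.3125

u = 1 gives h = -4, negative; keep [0, 1]
u = 0.5 gives h = -0.625, negative; keep [0, 0.5]
u = 0.25 gives h = 0.265625, positive; keep [0.25, 0.5]
u = 0.375 gives h = -0.1426, negative; keep [0.25, 0.375]
u = 0.3125 gives h = 0.0686, positive; keep [0.3125, 0.375]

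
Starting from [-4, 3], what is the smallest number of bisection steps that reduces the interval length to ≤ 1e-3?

Width after n steps is 7/2^n. Need 2^n ≥ 7/1e-3 = 7000.
2^12 = 4096 < 7000 ≤ 2^13 = 8192, so n = 13.

13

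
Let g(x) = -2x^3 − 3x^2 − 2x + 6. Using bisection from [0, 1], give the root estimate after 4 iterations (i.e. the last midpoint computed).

0.9375

x = 0.5 gives g = 4, positive; keep [0.5, 1]
x = 0.75 gives g = 1.96875, positive; keep [0.75, 1]
x = 0.875 gives g = 0.613281, positive; keep [0.875, 1]
x = 0.9375 gives g = -0.1597, negative; keep [0.875, 0.9375]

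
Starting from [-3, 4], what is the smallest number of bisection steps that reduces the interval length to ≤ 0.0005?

Width after n steps is 7/2^n. Need 2^n ≥ 7/0.0005 = 14000.
2^13 = 8192 < 14000 ≤ 2^14 = 16384, so n = 14.

14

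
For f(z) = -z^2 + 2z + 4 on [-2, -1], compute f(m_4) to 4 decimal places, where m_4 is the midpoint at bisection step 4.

0.2148

f(-1.5) = -1.25 < 0, so the root lies in [-1.5, -1]
f(-1.25) = -0.0625 < 0, so the root lies in [-1.25, -1]
f(-1.125) = 0.484375 > 0, so the root lies in [-1.25, -1.125]
f(-1.1875) = 0.2148 > 0, so the root lies in [-1.25, -1.1875]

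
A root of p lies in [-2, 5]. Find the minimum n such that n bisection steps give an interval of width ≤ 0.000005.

21

Width after n steps is 7/2^n. Need 2^n ≥ 7/0.000005 = 1400000.
2^20 = 1048576 < 1400000 ≤ 2^21 = 2097152, so n = 21.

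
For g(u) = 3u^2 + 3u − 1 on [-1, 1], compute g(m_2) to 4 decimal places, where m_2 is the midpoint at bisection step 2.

1.2500

m = 0, g(m) = -1 (−); new bracket [0, 1]
m = 0.5, g(m) = 1.25 (+); new bracket [0, 0.5]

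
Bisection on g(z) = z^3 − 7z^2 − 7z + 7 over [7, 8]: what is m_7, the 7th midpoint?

midpoint 7.5: g = -17.375 < 0 → [7.5, 8]
midpoint 7.75: g = -2.203125 < 0 → [7.75, 8]
midpoint 7.875: g = 6.138672 > 0 → [7.75, 7.875]
midpoint 7.8125: g = 1.9036 > 0 → [7.75, 7.8125]
midpoint 7.78125: g = -0.1657 < 0 → [7.78125, 7.8125]
midpoint 7.796875: g = 0.8649 > 0 → [7.78125, 7.796875]
midpoint 7.7890625: g = 0.3486 > 0 → [7.78125, 7.7890625]

7.7890625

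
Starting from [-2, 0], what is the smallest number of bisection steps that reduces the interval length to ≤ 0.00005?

Width after n steps is 2/2^n. Need 2^n ≥ 2/0.00005 = 40000.
2^15 = 32768 < 40000 ≤ 2^16 = 65536, so n = 16.

16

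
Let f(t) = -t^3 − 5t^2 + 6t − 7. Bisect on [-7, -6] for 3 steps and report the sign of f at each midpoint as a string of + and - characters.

f(-6.5) = 17.375 > 0, so the root lies in [-6.5, -6]
f(-6.25) = 4.328125 > 0, so the root lies in [-6.25, -6]
f(-6.125) = -1.544922 < 0, so the root lies in [-6.25, -6.125]

++-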